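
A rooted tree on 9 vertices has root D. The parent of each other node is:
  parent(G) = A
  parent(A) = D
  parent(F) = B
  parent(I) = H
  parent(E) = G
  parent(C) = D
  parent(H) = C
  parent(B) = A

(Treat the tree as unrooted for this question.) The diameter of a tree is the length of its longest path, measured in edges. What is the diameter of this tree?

Starting from E, a farthest node is I at distance 6.
One longest path: E–G–A–D–C–H–I.
So the diameter is 6.

6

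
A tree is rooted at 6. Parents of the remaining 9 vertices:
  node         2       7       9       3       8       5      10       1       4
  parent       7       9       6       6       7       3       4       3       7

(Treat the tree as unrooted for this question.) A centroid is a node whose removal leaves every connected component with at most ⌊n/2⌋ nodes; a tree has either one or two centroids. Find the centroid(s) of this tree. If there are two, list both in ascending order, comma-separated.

7, 9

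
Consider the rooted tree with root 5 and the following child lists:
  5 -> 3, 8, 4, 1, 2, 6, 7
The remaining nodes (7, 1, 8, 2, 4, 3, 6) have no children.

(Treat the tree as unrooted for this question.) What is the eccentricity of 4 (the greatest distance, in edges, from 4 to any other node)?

The node farthest from 4 is 1 (7, 2, 8, 3, 6 also at distance 2), via 4–5–1 — 2 edges.

2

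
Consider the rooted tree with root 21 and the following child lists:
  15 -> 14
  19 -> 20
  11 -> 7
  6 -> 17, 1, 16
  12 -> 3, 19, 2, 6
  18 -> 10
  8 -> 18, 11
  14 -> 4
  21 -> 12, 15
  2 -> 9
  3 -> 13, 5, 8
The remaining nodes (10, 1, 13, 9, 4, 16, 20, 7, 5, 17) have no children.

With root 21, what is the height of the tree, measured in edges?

The longest root-to-leaf path is 21 – 12 – 3 – 8 – 18 – 10 (5 edges).

5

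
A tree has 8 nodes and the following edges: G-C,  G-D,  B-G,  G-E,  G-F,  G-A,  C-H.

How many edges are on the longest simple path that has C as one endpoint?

A farthest node from C is E (F, D, A, B also at distance 2).
The path C–G–E has 2 edges.

2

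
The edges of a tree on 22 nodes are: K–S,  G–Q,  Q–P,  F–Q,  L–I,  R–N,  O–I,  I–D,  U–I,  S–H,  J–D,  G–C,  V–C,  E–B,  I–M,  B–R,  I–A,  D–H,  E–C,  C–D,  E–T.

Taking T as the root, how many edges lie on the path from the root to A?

Climbing from A to the root: A – I – D – C – E – T. That's 5 steps.

5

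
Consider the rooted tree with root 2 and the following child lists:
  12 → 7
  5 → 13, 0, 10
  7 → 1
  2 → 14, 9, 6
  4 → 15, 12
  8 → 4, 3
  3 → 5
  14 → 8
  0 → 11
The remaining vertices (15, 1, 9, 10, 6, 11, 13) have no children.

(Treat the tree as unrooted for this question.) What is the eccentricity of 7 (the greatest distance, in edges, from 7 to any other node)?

The node farthest from 7 is 11, via 7–12–4–8–3–5–0–11 — 7 edges.

7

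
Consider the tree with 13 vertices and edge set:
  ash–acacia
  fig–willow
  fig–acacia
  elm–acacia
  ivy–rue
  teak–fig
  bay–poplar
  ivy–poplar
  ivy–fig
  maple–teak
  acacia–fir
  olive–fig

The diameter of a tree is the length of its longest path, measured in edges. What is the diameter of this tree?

5

Starting from maple, a farthest node is bay at distance 5.
One longest path: maple-teak-fig-ivy-poplar-bay.
So the diameter is 5.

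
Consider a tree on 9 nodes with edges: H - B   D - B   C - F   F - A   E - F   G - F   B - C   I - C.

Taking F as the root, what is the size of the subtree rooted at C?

5

Descendants of C (including itself): C, B, I, H, D. That's 5.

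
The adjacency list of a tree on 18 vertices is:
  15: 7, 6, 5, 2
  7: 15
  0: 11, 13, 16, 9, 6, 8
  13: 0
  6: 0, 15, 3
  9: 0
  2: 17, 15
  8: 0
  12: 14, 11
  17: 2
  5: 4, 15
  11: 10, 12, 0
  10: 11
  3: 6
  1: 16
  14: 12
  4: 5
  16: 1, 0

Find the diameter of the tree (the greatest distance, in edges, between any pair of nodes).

7

BFS from 17 reaches 14 last, at distance 7; BFS from 14 confirms no node is farther.
Path: 17 – 2 – 15 – 6 – 0 – 11 – 12 – 14.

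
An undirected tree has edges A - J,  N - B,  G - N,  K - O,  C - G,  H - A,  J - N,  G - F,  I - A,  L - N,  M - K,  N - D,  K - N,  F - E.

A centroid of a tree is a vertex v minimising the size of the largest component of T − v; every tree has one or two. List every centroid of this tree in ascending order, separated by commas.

N

If N is removed the pieces have sizes 4, 4, 3, 1, 1, 1, all ≤ ⌊15/2⌋ = 7.
Every other node leaves some component of size > 7, so the centroid is unique.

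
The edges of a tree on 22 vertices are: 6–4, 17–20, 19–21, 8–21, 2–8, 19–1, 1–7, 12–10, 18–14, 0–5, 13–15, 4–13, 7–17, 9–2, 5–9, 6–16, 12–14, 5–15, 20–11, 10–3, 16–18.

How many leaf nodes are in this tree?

Exactly 3 nodes have a single neighbour: 0, 3, 11.

3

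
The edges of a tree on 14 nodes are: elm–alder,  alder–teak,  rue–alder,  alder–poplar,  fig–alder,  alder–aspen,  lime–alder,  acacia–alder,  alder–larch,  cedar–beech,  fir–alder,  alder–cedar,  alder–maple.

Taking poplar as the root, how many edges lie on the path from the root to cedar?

poplar–alder–cedar — 2 edges.

2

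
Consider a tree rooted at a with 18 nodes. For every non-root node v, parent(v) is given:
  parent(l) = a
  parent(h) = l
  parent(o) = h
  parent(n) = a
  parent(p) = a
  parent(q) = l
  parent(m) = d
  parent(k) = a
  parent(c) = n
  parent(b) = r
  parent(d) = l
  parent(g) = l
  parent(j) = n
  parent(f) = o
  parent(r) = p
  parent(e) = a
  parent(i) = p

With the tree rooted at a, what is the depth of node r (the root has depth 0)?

2

Path from a to r: a–p–r, which has 2 edges.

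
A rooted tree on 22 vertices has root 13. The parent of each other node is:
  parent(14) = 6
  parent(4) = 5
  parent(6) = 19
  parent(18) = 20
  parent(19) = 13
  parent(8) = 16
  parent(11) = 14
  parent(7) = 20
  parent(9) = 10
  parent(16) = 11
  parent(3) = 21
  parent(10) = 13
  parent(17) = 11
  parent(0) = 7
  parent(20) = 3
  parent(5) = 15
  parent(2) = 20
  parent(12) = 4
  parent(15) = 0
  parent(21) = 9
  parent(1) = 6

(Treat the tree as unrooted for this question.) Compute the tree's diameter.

BFS from 8 reaches 12 last, at distance 17; BFS from 12 confirms no node is farther.
Path: 8-16-11-14-6-19-13-10-9-21-3-20-7-0-15-5-4-12.

17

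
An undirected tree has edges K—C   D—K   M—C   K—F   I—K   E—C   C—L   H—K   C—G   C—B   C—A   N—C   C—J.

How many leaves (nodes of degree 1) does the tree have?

12

Exactly 12 nodes have a single neighbour: A, B, D, E, F, G, H, I, J, L, M, N.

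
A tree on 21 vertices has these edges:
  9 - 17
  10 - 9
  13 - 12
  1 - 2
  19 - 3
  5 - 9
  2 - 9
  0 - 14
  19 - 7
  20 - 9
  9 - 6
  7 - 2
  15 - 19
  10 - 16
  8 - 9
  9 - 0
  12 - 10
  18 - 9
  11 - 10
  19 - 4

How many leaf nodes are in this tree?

14

Exactly 14 nodes have a single neighbour: 1, 3, 4, 5, 6, 8, 11, 13, 14, 15, 16, 17, 18, 20.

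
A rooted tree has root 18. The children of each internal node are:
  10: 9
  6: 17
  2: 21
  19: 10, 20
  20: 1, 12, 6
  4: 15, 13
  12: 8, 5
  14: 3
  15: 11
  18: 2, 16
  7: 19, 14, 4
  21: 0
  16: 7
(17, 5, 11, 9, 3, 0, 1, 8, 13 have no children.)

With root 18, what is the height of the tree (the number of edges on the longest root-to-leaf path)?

6

A deepest node is 5, reached by 18 → 16 → 7 → 19 → 20 → 12 → 5.
That path has 6 edges, so the height is 6.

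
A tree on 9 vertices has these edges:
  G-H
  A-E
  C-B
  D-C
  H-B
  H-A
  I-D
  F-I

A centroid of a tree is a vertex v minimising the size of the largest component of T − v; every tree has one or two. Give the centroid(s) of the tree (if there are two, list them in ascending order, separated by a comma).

If B is removed the pieces have sizes 4, 4, all ≤ ⌊9/2⌋ = 4.
No neighbour of B does as well, so B is the unique centroid.

B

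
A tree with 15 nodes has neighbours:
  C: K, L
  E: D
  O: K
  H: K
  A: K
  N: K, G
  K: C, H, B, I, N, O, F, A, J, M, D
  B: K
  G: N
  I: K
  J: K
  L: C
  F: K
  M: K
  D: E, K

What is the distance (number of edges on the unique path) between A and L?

The path is A – K – C – L, which has 3 edges.

3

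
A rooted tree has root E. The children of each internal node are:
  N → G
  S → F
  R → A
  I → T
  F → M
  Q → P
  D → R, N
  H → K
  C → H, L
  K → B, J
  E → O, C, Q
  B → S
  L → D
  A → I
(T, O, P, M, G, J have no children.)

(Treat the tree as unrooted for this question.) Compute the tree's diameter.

12

BFS from T reaches M last, at distance 12; BFS from M confirms no node is farther.
Path: T – I – A – R – D – L – C – H – K – B – S – F – M.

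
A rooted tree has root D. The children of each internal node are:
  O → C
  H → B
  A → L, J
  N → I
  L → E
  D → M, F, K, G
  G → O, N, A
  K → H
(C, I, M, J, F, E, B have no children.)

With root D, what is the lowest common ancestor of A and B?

D

Ancestors of A (toward the root): A, G, D.
Ancestors of B: B, H, K, D.
The deepest node appearing in both lists is D.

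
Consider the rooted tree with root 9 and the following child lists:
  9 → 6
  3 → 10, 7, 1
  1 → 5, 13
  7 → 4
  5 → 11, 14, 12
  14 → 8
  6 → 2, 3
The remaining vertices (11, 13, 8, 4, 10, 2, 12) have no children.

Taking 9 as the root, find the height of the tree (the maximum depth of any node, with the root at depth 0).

6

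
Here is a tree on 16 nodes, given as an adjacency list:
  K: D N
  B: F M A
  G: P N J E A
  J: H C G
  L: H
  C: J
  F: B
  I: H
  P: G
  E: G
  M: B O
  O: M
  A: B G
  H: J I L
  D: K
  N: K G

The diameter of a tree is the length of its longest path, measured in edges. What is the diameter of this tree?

7

A longest path is O-M-B-A-G-J-H-I, with 7 edges.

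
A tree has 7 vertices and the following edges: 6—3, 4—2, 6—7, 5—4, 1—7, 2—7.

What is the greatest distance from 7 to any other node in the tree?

3

Distances from 7 peak at 3, attained at 5.
7 – 2 – 4 – 5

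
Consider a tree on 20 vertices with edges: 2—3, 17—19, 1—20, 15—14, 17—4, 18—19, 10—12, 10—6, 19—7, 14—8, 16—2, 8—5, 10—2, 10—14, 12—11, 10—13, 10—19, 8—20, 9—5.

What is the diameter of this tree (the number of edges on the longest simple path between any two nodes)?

7

Starting from 4, a farthest node is 9 at distance 7.
One longest path: 4 – 17 – 19 – 10 – 14 – 8 – 5 – 9.
So the diameter is 7.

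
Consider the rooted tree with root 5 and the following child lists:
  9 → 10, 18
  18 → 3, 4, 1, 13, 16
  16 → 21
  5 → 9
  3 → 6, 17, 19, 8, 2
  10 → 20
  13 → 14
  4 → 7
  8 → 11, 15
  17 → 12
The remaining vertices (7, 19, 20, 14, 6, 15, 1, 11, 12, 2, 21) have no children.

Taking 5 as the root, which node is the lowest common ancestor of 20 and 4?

9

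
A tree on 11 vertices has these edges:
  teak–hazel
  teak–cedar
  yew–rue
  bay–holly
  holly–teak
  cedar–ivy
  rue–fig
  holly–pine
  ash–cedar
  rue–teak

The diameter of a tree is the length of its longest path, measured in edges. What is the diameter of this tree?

4

Starting from ivy, a farthest node is bay at distance 4.
One longest path: ivy – cedar – teak – holly – bay.
So the diameter is 4.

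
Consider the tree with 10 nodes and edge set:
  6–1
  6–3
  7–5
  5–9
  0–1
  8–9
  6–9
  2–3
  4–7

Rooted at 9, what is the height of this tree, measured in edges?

The longest root-to-leaf path is 9–6–1–0 (3 edges).

3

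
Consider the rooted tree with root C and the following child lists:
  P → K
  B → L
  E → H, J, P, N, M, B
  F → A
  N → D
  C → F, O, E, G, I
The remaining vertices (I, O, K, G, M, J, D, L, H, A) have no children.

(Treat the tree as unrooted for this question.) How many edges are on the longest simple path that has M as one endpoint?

4

Distances from M peak at 4, attained at A.
M–E–C–F–A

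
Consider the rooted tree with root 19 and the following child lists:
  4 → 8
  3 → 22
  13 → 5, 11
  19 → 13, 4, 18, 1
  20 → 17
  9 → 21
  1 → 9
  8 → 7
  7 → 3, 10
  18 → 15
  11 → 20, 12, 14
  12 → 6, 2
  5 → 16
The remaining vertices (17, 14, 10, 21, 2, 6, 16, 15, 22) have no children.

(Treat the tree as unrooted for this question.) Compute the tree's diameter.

9

BFS from 22 reaches 17 last, at distance 9; BFS from 17 confirms no node is farther.
Path: 22-3-7-8-4-19-13-11-20-17.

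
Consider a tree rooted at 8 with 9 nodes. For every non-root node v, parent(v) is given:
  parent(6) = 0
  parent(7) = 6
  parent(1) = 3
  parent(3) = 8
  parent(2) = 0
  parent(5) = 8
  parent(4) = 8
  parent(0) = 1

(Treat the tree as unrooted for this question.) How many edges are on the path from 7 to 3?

7 - 6 - 0 - 1 - 3: 4 edges.

4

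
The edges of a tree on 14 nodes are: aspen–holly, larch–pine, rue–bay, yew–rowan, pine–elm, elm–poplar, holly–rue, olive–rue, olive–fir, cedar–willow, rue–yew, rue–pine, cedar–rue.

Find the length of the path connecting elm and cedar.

The path is elm–pine–rue–cedar, which has 3 edges.

3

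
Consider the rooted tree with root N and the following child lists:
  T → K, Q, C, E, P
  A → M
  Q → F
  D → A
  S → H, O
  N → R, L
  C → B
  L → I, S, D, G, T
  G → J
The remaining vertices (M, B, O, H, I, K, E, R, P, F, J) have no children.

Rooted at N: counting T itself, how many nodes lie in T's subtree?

8

Descendants of T (including itself): T, E, P, Q, K, C, F, B. That's 8.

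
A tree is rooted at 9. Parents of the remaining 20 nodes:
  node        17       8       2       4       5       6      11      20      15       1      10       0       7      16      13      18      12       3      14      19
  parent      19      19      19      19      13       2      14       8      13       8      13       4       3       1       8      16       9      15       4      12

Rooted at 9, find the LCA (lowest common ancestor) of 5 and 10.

5's ancestor chain is 5, 13, 8, 19, 12, 9 and 10's is 10, 13, 8, 19, 12, 9; they first meet at 13.

13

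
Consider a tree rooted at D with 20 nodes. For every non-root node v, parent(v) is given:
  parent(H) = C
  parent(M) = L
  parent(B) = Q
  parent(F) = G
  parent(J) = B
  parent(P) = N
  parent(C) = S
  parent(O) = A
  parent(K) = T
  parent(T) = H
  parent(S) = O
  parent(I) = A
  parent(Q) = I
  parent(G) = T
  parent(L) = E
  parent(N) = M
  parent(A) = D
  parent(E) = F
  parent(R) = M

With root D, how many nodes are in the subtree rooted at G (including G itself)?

The subtree rooted at G contains: G, F, E, L, M, N, R, P — 8 nodes.

8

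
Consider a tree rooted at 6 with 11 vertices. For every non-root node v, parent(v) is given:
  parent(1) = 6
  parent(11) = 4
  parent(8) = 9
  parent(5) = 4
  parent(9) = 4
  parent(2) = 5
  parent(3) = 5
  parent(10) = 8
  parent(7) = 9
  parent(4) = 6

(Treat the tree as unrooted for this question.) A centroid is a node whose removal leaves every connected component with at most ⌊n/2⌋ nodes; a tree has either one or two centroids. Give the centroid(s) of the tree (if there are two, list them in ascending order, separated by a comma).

Delete 4: the remaining components have sizes 4, 3, 2, 1. Max 4 ≤ 5, so 4 is a centroid.
No neighbour of 4 does as well, so 4 is the unique centroid.

4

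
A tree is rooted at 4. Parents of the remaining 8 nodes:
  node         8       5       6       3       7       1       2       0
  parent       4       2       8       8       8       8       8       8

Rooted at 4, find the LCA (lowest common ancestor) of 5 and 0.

Ancestors of 5 (toward the root): 5, 2, 8, 4.
Ancestors of 0: 0, 8, 4.
The deepest node appearing in both lists is 8.

8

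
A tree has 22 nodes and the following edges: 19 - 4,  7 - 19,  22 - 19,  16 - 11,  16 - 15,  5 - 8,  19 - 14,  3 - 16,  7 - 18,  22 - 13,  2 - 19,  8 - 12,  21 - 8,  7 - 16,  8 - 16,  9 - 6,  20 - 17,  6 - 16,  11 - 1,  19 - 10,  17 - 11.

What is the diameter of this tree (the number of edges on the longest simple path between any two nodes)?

Starting from 13, a farthest node is 20 at distance 7.
One longest path: 13-22-19-7-16-11-17-20.
So the diameter is 7.

7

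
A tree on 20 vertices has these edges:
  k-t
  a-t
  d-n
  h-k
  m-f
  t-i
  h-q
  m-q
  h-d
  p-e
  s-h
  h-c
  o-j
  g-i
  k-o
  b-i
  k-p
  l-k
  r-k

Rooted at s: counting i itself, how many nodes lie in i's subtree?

The subtree rooted at i contains: i, b, g — 3 nodes.

3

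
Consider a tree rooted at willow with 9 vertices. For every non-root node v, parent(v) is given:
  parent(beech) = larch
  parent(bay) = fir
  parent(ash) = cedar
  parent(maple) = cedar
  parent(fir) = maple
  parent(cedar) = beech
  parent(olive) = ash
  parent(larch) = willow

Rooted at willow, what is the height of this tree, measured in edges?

A deepest node is bay, reached by willow – larch – beech – cedar – maple – fir – bay.
That path has 6 edges, so the height is 6.

6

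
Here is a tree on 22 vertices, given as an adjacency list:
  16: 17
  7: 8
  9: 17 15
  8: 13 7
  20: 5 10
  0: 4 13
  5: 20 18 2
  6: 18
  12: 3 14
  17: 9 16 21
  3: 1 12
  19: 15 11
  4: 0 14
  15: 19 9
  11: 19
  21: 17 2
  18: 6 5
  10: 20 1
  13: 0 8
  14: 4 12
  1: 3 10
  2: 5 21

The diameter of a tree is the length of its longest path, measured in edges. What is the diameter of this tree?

18

BFS from 7 reaches 11 last, at distance 18; BFS from 11 confirms no node is farther.
Path: 7–8–13–0–4–14–12–3–1–10–20–5–2–21–17–9–15–19–11.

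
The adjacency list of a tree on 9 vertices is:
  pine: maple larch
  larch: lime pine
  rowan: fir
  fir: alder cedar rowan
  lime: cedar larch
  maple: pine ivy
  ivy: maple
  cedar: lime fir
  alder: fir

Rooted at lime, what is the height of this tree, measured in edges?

A deepest node is ivy, reached by lime–larch–pine–maple–ivy.
That path has 4 edges, so the height is 4.

4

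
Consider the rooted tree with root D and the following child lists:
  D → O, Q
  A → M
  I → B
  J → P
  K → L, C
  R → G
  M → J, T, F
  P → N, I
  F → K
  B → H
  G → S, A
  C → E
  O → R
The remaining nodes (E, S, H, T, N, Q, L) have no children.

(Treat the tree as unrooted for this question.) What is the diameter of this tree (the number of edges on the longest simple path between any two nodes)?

11

A longest path is Q-D-O-R-G-A-M-J-P-I-B-H, with 11 edges.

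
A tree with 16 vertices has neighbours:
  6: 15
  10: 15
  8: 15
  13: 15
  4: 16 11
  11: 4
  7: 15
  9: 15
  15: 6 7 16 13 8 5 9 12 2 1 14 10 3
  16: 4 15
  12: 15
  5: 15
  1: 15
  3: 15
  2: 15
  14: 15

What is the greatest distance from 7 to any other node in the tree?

The node farthest from 7 is 11, via 7-15-16-4-11 — 4 edges.

4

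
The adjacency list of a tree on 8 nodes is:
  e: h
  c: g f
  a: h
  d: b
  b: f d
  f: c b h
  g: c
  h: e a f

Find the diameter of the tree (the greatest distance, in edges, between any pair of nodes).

BFS from d reaches e last, at distance 4; BFS from e confirms no node is farther.
Path: d - b - f - h - e.

4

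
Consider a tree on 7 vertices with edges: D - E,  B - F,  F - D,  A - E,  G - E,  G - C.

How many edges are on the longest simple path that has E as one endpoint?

Distances from E peak at 3, attained at B.
E – D – F – B

3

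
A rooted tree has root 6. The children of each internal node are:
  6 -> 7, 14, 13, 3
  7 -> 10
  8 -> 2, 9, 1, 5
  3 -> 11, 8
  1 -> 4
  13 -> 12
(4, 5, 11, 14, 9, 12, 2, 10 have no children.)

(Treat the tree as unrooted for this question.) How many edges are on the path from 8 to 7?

3

The path is 8 - 3 - 6 - 7, which has 3 edges.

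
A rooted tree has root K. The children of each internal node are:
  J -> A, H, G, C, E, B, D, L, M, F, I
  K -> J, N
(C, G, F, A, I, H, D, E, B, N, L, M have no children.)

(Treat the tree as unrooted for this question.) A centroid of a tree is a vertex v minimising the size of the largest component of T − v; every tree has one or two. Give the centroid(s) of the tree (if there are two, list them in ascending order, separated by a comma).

J

Removing J splits the tree into components of sizes 2, 1, 1, 1, 1, 1, 1, 1, 1, 1, 1, 1; the largest is 2 ≤ ⌊14/2⌋ = 7.
No neighbour of J does as well, so J is the unique centroid.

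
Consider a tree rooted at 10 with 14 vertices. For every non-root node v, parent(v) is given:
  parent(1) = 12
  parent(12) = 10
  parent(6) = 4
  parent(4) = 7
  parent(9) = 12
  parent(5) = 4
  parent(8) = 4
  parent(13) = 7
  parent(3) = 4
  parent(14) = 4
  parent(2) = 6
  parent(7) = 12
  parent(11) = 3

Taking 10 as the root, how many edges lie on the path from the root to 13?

3

Climbing from 13 to the root: 13 → 7 → 12 → 10. That's 3 steps.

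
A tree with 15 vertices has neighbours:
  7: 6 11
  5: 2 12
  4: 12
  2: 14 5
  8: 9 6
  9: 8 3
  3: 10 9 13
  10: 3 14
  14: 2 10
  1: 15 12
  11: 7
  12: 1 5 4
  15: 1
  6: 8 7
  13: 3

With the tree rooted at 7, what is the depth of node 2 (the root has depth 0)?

7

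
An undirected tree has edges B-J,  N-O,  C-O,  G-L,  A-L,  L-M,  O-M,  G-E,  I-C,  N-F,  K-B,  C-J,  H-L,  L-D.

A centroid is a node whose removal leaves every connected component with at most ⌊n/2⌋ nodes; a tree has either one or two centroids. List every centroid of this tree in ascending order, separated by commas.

If O is removed the pieces have sizes 7, 5, 2, all ≤ ⌊15/2⌋ = 7.
Every other node leaves some component of size > 7, so the centroid is unique.

O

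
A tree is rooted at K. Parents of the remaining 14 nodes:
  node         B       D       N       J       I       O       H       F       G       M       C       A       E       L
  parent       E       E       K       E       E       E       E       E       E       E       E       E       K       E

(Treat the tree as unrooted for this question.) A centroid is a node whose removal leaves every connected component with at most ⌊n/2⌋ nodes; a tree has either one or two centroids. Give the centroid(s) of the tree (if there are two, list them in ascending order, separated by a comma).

Delete E: the remaining components have sizes 2, 1, 1, 1, 1, 1, 1, 1, 1, 1, 1, 1, 1. Max 2 ≤ 7, so E is a centroid.
Every other node leaves some component of size > 7, so the centroid is unique.

E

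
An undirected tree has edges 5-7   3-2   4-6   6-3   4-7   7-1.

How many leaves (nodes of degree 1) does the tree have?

3

The leaves are 1, 2, 5.
That is 3 leaves.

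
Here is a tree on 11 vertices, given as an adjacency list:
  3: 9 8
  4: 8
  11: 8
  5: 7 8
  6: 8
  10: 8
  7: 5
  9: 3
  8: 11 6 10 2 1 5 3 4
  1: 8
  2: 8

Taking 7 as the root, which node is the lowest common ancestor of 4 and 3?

8

4's ancestor chain is 4, 8, 5, 7 and 3's is 3, 8, 5, 7; they first meet at 8.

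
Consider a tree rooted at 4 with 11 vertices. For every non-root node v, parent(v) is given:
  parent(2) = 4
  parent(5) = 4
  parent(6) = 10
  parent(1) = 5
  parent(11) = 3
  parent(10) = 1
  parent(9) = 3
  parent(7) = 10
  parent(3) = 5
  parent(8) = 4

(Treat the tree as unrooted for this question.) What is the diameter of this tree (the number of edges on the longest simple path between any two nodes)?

A longest path is 6 – 10 – 1 – 5 – 3 – 11, with 5 edges.

5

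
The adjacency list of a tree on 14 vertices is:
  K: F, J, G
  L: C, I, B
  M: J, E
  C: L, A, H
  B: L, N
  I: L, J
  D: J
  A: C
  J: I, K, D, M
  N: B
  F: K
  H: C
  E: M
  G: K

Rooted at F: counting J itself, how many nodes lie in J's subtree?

11

Descendants of J (including itself): J, I, M, D, L, E, C, B, A, H, N. That's 11.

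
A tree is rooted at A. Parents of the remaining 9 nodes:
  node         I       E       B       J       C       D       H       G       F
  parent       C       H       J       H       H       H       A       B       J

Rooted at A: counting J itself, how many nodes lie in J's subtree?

4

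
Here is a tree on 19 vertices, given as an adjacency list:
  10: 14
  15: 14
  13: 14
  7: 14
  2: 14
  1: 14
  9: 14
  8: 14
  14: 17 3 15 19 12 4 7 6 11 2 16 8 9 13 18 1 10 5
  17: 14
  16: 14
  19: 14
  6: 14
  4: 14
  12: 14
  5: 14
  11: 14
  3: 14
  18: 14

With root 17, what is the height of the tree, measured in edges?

2

10 sits deepest: 17 – 14 – 10 — 2 edges from the root.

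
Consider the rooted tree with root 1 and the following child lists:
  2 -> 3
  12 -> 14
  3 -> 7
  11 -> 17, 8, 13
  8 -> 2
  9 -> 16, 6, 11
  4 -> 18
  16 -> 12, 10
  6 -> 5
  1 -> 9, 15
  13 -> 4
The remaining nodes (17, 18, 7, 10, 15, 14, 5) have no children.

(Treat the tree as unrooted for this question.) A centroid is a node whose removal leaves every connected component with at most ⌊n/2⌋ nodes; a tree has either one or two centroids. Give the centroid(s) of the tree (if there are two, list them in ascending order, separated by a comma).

9, 11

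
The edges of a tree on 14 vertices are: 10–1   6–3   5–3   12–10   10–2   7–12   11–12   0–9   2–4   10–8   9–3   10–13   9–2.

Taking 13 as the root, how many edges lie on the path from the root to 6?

5

Path from 13 to 6: 13–10–2–9–3–6, which has 5 edges.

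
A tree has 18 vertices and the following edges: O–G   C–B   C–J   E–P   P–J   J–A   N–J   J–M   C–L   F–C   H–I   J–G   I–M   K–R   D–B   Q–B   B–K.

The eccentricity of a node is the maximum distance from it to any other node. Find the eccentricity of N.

The node farthest from N is R, via N-J-C-B-K-R — 5 edges.

5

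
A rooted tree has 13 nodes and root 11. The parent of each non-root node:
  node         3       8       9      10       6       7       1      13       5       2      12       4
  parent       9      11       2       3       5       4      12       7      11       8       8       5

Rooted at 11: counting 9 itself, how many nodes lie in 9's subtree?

3

9's subtree: {9, 3, 10}, size 3.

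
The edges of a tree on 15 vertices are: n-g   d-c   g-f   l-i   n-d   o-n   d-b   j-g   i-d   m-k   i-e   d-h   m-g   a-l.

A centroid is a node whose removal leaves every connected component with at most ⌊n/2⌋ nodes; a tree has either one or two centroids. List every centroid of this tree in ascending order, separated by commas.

If d is removed the pieces have sizes 7, 4, 1, 1, 1, all ≤ ⌊15/2⌋ = 7.
Every other node leaves some component of size > 7, so the centroid is unique.

d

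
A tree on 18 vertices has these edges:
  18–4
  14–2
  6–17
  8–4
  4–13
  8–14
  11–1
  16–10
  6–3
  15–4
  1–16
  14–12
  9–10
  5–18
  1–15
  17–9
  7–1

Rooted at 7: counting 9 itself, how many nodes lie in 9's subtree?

4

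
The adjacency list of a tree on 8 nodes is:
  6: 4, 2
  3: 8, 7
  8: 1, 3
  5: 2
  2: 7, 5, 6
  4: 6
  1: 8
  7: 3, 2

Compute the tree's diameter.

BFS from 1 reaches 4 last, at distance 6; BFS from 4 confirms no node is farther.
Path: 1-8-3-7-2-6-4.

6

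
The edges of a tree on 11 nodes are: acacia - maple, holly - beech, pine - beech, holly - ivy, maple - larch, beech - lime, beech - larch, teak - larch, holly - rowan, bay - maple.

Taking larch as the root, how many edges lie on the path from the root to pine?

2

Path from larch to pine: larch – beech – pine, which has 2 edges.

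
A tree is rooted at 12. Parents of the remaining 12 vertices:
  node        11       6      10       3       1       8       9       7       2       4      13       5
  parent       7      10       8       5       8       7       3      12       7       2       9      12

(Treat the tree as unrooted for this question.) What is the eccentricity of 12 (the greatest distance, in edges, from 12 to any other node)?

The node farthest from 12 is 6 (13 also at distance 4), via 12–7–8–10–6 — 4 edges.

4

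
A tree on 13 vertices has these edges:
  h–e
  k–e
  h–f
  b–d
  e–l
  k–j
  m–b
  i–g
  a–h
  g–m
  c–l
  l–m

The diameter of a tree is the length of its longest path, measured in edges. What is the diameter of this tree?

6

Starting from f, a farthest node is i at distance 6.
One longest path: f-h-e-l-m-g-i.
So the diameter is 6.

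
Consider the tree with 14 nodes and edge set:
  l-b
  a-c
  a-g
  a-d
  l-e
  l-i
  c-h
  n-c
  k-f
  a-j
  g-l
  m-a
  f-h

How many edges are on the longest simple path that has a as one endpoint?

4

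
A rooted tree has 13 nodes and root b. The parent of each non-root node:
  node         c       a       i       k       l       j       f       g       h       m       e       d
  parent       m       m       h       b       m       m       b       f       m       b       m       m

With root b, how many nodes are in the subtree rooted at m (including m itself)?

Descendants of m (including itself): m, c, a, l, d, h, j, e, i. That's 9.

9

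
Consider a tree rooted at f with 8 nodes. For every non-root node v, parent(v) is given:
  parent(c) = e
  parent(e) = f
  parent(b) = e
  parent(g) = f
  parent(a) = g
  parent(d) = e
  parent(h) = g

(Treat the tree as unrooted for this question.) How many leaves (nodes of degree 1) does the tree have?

Degree-1 nodes: a, b, c, d, h — 5 of them.

5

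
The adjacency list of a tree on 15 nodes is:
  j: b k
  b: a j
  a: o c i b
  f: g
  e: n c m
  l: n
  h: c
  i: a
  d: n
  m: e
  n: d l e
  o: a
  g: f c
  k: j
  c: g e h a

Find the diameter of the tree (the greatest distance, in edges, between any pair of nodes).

7

A longest path is d – n – e – c – a – b – j – k, with 7 edges.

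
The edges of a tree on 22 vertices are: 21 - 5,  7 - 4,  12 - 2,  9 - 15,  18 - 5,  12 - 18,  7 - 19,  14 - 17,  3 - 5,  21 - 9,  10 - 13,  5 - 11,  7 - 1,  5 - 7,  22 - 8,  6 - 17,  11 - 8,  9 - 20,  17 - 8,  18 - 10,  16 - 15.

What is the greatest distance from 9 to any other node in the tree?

Distances from 9 peak at 6, attained at 14 (6 also at distance 6).
9–21–5–11–8–17–14

6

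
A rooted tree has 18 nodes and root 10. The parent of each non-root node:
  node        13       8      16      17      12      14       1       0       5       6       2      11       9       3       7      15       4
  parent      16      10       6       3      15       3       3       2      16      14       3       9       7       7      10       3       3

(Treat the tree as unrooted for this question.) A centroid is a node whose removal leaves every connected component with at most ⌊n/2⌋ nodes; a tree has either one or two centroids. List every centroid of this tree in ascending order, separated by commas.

3

If 3 is removed the pieces have sizes 5, 5, 2, 2, 1, 1, 1, all ≤ ⌊18/2⌋ = 9.
Every other node leaves some component of size > 9, so the centroid is unique.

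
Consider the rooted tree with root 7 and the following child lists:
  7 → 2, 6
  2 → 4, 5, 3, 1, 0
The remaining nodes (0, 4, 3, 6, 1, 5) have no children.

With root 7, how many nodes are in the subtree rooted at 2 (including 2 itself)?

The subtree rooted at 2 contains: 2, 4, 3, 1, 5, 0 — 6 nodes.

6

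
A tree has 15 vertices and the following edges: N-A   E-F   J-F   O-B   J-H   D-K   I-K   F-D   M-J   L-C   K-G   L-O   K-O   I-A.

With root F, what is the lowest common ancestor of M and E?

M's ancestor chain is M, J, F and E's is E, F; they first meet at F.

F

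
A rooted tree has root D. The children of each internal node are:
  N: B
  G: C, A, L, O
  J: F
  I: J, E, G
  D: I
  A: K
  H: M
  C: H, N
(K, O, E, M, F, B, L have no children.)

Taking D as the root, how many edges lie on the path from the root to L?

3

D – I – G – L — 3 edges.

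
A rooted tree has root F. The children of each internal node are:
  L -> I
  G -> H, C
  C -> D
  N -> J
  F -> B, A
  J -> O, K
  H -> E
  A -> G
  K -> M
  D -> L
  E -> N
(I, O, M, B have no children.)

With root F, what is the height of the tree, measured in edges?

M sits deepest: F → A → G → H → E → N → J → K → M — 8 edges from the root.

8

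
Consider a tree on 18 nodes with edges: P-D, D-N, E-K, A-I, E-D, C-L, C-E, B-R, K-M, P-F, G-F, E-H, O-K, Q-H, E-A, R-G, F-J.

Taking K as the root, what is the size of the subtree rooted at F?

5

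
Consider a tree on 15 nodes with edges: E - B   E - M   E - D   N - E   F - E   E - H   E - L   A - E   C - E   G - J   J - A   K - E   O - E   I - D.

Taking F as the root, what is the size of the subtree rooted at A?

Descendants of A (including itself): A, J, G. That's 3.

3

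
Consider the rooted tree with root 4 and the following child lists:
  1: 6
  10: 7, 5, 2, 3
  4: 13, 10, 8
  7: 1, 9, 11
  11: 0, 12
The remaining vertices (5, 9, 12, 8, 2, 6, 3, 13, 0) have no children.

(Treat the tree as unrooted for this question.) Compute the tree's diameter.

5

BFS from 8 reaches 0 last, at distance 5; BFS from 0 confirms no node is farther.
Path: 8 - 4 - 10 - 7 - 11 - 0.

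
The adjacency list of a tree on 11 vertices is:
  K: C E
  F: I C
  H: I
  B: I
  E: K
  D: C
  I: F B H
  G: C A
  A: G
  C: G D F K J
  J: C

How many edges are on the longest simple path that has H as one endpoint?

The node farthest from H is E (A also at distance 5), via H-I-F-C-K-E — 5 edges.

5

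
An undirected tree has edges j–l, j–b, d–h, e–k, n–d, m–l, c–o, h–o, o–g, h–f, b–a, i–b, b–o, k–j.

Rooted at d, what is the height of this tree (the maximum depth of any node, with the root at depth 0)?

6

e sits deepest: d – h – o – b – j – k – e — 6 edges from the root.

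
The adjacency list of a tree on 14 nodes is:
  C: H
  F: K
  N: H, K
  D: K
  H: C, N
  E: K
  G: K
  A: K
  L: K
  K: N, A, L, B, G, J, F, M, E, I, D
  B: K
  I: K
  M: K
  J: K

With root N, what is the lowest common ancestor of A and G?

K

Path A→root: A K N; path G→root: G K N.
First common node: K.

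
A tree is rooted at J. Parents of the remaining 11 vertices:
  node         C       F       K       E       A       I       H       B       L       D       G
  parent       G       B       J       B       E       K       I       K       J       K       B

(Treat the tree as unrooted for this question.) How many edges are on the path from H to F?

4

Walking from H: H–I–K–B–F. Length 4.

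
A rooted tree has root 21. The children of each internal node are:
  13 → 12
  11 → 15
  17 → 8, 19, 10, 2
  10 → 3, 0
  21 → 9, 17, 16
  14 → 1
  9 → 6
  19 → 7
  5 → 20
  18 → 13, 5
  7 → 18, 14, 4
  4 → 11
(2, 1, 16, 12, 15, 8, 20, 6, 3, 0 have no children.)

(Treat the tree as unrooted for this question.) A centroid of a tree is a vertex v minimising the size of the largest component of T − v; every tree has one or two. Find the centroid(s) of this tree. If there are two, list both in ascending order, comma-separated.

Removing 7 splits the tree into components of sizes 11, 5, 3, 2; the largest is 11 ≤ ⌊22/2⌋ = 11.
19 is adjacent to 7 and is also a centroid (the largest component after removing it is likewise 11).

7, 19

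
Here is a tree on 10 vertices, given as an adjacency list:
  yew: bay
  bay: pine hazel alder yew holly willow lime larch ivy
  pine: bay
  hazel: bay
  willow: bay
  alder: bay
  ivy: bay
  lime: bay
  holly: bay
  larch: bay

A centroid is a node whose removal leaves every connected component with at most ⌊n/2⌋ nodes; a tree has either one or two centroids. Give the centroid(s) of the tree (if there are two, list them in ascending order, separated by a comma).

If bay is removed the pieces have sizes 1, 1, 1, 1, 1, 1, 1, 1, 1, all ≤ ⌊10/2⌋ = 5.
Every other node leaves some component of size > 5, so the centroid is unique.

bay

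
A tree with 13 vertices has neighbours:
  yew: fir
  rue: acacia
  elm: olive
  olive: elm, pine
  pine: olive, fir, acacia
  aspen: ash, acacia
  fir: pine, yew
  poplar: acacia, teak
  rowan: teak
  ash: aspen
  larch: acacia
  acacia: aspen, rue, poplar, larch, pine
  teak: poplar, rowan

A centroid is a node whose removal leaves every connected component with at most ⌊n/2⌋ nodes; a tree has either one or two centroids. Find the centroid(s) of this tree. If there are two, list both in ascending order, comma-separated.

acacia

Delete acacia: the remaining components have sizes 5, 3, 2, 1, 1. Max 5 ≤ 6, so acacia is a centroid.
Every other node leaves some component of size > 6, so the centroid is unique.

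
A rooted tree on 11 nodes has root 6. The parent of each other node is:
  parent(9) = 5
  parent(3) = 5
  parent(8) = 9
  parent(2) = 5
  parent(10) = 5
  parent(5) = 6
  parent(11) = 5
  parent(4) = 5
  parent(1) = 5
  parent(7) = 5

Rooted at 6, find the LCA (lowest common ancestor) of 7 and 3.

Path 7→root: 7 5 6; path 3→root: 3 5 6.
First common node: 5.

5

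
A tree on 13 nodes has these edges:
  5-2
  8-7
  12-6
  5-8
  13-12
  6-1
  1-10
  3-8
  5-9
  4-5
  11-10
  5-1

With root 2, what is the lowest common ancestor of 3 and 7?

3's ancestor chain is 3, 8, 5, 2 and 7's is 7, 8, 5, 2; they first meet at 8.

8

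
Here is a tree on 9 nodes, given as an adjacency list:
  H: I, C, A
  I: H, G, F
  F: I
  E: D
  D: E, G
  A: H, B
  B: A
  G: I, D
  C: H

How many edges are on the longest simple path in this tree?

BFS from B reaches E last, at distance 6; BFS from E confirms no node is farther.
Path: B – A – H – I – G – D – E.

6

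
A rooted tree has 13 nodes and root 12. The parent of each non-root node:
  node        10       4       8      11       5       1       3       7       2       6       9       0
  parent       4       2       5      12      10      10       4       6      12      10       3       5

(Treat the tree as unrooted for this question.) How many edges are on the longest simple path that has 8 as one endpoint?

The node farthest from 8 is 11, via 8–5–10–4–2–12–11 — 6 edges.

6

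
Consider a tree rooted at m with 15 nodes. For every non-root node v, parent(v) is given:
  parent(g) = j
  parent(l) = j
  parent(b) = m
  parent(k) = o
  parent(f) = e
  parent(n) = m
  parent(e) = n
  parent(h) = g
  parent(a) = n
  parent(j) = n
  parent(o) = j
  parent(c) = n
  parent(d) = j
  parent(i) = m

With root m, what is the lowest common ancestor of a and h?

n

Path a→root: a n m; path h→root: h g j n m.
First common node: n.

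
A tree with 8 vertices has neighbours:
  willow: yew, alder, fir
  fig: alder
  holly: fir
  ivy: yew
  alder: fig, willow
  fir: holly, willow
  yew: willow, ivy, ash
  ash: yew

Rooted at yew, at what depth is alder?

yew → willow → alder — 2 edges.

2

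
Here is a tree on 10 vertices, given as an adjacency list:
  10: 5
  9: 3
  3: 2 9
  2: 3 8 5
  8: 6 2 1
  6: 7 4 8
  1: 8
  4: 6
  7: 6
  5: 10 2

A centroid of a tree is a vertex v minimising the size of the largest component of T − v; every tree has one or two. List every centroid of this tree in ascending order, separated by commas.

Delete 8: the remaining components have sizes 5, 3, 1. Max 5 ≤ 5, so 8 is a centroid.
2 is adjacent to 8 and is also a centroid (the largest component after removing it is likewise 5).

2, 8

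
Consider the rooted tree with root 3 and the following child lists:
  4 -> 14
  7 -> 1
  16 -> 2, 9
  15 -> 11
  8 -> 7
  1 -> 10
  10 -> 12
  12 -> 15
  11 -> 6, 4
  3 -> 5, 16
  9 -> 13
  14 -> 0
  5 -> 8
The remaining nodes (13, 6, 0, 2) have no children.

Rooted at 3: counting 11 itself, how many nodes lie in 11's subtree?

Descendants of 11 (including itself): 11, 6, 4, 14, 0. That's 5.

5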